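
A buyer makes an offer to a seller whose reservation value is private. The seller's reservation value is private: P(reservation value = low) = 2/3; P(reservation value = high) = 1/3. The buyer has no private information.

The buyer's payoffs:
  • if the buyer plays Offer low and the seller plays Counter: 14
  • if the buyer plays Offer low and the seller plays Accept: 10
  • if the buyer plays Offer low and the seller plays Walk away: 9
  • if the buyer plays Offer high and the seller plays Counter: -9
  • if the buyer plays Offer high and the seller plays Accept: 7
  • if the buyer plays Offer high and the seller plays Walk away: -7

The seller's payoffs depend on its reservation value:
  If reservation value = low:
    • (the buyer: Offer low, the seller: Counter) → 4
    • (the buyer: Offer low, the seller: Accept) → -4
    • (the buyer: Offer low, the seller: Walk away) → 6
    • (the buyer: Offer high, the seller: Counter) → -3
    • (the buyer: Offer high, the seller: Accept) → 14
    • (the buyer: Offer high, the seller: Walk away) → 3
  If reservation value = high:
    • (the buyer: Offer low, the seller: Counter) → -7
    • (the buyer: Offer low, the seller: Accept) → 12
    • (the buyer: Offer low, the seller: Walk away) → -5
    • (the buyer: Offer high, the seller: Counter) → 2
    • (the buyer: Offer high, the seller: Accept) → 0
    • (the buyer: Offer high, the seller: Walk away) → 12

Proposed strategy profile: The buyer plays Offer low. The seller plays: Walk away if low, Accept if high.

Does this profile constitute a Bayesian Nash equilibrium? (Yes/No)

Yes

The buyer plays Offer low: E[Offer low] = 2/3·(9) + 1/3·(10) = 28/3; E[Offer high] = -7/3. Best-responding. ✓
The seller (reservation value low), facing Offer low: Counter gives 4, Accept gives -4, Walk away gives 6. Proposed Walk away is best. ✓
The seller (reservation value high), facing Offer low: Counter gives -7, Accept gives 12, Walk away gives -5. Proposed Accept is best. ✓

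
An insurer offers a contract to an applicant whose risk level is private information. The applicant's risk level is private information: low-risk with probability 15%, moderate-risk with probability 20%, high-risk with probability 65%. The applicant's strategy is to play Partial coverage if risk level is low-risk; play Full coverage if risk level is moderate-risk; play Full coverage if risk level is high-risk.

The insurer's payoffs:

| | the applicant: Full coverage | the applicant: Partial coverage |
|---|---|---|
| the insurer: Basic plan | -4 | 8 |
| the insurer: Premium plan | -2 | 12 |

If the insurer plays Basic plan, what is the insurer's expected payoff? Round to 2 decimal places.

E[Basic plan] = 0.15·8 + 0.2·(-4) + 0.65·(-4) = 1.2 + (-0.8) + (-2.6) = -2.2

-2.20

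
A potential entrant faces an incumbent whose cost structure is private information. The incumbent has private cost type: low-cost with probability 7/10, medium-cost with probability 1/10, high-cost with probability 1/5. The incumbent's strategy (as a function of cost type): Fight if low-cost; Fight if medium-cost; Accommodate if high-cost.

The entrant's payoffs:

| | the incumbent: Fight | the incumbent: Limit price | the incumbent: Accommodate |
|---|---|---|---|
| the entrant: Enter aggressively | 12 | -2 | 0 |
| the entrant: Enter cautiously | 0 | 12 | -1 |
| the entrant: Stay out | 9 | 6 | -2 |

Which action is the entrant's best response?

E[Enter aggressively] = 7/10·(12) + 1/10·(12) + 1/5·(0) = 48/5
E[Enter cautiously] = 7/10·(0) + 1/10·(0) + 1/5·(-1) = -1/5
E[Stay out] = 7/10·(9) + 1/10·(9) + 1/5·(-2) = 34/5
Best response: Enter aggressively (48/5 is the largest).

Enter aggressively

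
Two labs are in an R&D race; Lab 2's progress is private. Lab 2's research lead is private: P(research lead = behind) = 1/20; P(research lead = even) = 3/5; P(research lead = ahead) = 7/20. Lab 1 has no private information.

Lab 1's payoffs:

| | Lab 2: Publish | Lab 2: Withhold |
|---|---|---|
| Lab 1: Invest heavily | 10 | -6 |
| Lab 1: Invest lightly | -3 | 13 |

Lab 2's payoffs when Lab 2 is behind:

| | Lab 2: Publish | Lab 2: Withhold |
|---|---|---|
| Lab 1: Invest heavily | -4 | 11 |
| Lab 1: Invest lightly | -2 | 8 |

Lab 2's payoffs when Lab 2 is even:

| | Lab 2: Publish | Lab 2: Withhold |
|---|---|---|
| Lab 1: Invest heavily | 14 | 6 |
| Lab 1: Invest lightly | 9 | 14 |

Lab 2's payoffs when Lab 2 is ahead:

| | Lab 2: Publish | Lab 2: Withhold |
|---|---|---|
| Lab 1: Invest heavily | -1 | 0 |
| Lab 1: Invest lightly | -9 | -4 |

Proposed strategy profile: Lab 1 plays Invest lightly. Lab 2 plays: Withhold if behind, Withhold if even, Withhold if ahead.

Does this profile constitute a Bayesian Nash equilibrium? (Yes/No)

Yes

Lab 1 plays Invest lightly: E[Invest lightly] = 1/20·(13) + 3/5·(13) + 7/20·(13) = 13; E[Invest heavily] = -6. Best-responding. ✓
Lab 2 (research lead behind), facing Invest lightly: Publish gives -2, Withhold gives 8. Proposed Withhold is best. ✓
Lab 2 (research lead even), facing Invest lightly: Publish gives 9, Withhold gives 14. Proposed Withhold is best. ✓
Lab 2 (research lead ahead), facing Invest lightly: Publish gives -9, Withhold gives -4. Proposed Withhold is best. ✓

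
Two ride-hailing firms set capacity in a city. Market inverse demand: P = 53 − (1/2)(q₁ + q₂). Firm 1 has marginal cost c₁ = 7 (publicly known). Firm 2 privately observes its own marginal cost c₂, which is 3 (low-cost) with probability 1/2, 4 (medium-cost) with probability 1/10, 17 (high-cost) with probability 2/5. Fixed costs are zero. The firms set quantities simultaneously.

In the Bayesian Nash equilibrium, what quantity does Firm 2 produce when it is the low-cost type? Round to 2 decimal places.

34.10

Type-c best response for Firm 2: q₂(c) = (53 − c) − q₁/2.
Firm 1 maximizes expected profit; its first-order condition is 53 − q₁ − (1/2)E[q₂] − 7 = 0.
Substituting E[q₂] and solving: E[c₂] = 8.7, so q₁ = (53 − 2·7 + 8.7)/(3/2) = 31.8.
q₂(low-cost) = (53 − 3 − (1/2)·31.8) = 34.1.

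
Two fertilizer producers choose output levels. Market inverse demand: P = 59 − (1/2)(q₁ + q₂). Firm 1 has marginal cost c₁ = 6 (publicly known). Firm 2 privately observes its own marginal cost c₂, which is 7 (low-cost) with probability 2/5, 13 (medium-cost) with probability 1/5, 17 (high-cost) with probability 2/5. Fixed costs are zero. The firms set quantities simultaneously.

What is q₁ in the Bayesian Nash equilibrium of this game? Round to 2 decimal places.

39.47

Firm 2 with cost c maximizes (59 − (1/2)(q₁+q₂) − c)·q₂, giving q₂(c) = (59 − c − (1/2)q₁).
E[c₂] = 2/5·7 + 1/5·13 + 2/5·17 = 12.2
Firm 1's FOC against E[q₂] yields q₁ = (59 − 2·6 + E[c₂])/(3/2) = (59 − 12 + 12.2)/(3/2) = 39.4667.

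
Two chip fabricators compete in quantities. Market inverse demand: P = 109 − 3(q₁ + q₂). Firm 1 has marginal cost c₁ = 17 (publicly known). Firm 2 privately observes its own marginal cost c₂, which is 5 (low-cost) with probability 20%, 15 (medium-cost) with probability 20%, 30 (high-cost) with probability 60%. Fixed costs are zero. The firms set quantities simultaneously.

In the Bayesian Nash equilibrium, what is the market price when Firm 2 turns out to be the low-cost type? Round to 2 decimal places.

Type-c best response for Firm 2: q₂(c) = (109 − c)/6 − q₁/2.
Firm 1 maximizes expected profit; its first-order condition is 109 − 6q₁ − 3E[q₂] − 17 = 0.
Substituting E[q₂] and solving: E[c₂] = 22, so q₁ = (109 − 2·17 + 22)/9 = 10.7778.
q₂(low-cost) = 11.9444, so P = 109 − 3·(10.7778 + 11.9444) = 40.8333.

40.83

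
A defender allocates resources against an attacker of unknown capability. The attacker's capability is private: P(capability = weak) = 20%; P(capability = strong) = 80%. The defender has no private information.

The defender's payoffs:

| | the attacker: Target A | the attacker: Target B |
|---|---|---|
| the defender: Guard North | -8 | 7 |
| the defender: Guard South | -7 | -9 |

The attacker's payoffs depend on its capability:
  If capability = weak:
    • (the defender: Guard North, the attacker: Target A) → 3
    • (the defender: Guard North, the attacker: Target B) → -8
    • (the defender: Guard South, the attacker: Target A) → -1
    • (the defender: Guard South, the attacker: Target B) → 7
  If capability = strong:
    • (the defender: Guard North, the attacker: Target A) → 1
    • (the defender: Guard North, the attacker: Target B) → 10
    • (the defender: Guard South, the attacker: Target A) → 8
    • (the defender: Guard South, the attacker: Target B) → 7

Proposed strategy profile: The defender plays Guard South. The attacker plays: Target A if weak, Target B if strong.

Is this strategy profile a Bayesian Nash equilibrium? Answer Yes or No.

The defender plays Guard South: E[Guard South] = 0.2·(-7) + 0.8·(-9) = -8.6; E[Guard North] = 4. Not best-responding. ✗
The attacker (capability weak), facing Guard South: Target A gives -1, Target B gives 7. Proposed Target A is not best — profitable deviation exists. ✗
The attacker (capability strong), facing Guard South: Target A gives 8, Target B gives 7. Proposed Target B is not best — profitable deviation exists. ✗

No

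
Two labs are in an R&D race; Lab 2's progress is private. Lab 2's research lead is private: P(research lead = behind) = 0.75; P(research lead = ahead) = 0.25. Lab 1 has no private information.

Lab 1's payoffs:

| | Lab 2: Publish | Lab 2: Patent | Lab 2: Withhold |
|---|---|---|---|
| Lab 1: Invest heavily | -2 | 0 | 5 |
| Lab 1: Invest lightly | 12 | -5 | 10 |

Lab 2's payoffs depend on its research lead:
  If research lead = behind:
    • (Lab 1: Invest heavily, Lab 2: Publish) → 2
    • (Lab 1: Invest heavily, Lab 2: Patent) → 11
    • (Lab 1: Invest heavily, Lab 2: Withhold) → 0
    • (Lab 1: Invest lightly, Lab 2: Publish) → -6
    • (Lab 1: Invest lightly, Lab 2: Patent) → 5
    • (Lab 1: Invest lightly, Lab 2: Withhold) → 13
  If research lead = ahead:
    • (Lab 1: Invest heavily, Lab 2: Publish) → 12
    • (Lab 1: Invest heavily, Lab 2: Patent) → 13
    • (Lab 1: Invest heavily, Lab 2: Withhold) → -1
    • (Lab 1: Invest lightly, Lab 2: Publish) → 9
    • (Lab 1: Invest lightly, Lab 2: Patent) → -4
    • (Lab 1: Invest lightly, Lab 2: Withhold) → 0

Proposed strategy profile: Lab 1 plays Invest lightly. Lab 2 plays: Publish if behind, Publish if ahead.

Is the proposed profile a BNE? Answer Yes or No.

No

Lab 1 plays Invest lightly: E[Invest lightly] = 0.75·(12) + 0.25·(12) = 12; E[Invest heavily] = -2. Best-responding. ✓
Lab 2 (research lead behind), facing Invest lightly: Publish gives -6, Patent gives 5, Withhold gives 13. Proposed Publish is not best — profitable deviation exists. ✗
Lab 2 (research lead ahead), facing Invest lightly: Publish gives 9, Patent gives -4, Withhold gives 0. Proposed Publish is best. ✓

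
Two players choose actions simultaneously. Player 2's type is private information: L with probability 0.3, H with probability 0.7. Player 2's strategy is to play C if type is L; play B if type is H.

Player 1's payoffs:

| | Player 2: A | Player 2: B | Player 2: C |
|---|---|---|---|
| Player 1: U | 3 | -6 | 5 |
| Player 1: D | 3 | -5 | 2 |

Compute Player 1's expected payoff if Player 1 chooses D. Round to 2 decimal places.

E[D] = 0.3·2 + 0.7·(-5) = 0.6 + (-3.5) = -2.9

-2.90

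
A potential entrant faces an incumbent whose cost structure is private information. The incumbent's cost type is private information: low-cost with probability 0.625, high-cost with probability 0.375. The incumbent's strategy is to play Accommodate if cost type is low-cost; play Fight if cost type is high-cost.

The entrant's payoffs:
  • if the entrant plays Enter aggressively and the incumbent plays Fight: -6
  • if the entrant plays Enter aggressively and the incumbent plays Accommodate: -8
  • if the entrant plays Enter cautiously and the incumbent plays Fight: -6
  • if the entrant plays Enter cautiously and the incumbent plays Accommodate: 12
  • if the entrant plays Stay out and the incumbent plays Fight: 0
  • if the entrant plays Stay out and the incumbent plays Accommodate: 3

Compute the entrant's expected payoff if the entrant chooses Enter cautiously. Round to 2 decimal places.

E[Enter cautiously] = 0.625·12 + 0.375·(-6) = 7.5 + (-2.25) = 5.25

5.25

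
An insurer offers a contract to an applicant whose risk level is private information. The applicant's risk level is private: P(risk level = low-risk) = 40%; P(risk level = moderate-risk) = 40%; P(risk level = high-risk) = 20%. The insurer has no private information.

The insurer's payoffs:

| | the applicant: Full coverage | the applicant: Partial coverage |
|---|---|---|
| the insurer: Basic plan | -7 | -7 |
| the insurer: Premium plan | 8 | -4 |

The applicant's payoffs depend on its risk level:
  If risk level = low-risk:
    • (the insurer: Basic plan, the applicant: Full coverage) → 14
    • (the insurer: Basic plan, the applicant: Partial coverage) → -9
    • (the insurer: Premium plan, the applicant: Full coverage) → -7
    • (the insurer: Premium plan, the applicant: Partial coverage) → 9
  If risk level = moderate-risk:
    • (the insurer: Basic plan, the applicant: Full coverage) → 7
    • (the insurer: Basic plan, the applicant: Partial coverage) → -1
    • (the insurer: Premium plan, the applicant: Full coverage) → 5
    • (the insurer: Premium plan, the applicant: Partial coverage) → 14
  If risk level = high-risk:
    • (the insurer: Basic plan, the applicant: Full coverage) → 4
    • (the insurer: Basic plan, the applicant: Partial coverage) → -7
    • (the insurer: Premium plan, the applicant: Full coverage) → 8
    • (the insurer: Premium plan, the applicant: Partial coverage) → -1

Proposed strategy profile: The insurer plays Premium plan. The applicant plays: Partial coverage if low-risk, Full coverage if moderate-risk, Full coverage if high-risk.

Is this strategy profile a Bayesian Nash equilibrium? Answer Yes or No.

The insurer plays Premium plan: E[Premium plan] = 0.4·(-4) + 0.4·(8) + 0.2·(8) = 3.2; E[Basic plan] = -7. Best-responding. ✓
The applicant (risk level low-risk), facing Premium plan: Full coverage gives -7, Partial coverage gives 9. Proposed Partial coverage is best. ✓
The applicant (risk level moderate-risk), facing Premium plan: Full coverage gives 5, Partial coverage gives 14. Proposed Full coverage is not best — profitable deviation exists. ✗
The applicant (risk level high-risk), facing Premium plan: Full coverage gives 8, Partial coverage gives -1. Proposed Full coverage is best. ✓

No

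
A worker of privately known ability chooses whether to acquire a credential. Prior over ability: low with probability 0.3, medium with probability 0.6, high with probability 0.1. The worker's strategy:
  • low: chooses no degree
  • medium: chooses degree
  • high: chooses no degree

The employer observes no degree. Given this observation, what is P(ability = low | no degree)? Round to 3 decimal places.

Apply Bayes' rule using the sender's strategy as the likelihood.
P(no degree) = 0.3·1 + 0.6·0 + 0.1·1 = 0.4
P(low | no degree) = (0.3·1) / 0.4 = 0.3 / 0.4 = 0.75

0.750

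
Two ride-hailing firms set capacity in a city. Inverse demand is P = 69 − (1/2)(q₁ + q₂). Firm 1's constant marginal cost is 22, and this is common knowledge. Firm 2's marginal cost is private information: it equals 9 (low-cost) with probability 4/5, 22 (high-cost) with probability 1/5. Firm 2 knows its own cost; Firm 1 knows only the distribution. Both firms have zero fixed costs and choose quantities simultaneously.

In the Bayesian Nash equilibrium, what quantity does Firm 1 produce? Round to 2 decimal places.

Each type of Firm 2 best-responds to q₁; Firm 1 best-responds to the expected q₂ over Firm 2's types.
Firm 2 with cost c maximizes (69 − (1/2)(q₁+q₂) − c)·q₂, giving q₂(c) = (69 − c − (1/2)q₁).
E[c₂] = 4/5·9 + 1/5·22 = 11.6
Firm 1's FOC against E[q₂] yields q₁ = (69 − 2·22 + E[c₂])/(3/2) = (69 − 44 + 11.6)/(3/2) = 24.4.

24.40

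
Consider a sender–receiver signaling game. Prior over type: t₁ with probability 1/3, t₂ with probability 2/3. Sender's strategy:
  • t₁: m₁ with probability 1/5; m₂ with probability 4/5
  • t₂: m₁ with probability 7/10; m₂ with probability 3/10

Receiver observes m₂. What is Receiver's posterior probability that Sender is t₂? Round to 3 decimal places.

0.429

Apply Bayes' rule using the sender's strategy as the likelihood.
P(m₂) = (1/3)·(4/5) + (2/3)·(3/10) = 7/15
P(t₂ | m₂) = ((2/3)·(3/10)) / (7/15) = (1/5) / (7/15) = 3/7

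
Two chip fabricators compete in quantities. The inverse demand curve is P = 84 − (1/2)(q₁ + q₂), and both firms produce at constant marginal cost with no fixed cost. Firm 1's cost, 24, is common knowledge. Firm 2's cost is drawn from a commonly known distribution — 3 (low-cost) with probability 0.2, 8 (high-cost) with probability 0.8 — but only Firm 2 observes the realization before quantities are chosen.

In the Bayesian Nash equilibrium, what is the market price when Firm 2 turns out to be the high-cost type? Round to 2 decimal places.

38.83

Firm 2 with cost c maximizes (84 − (1/2)(q₁+q₂) − c)·q₂, giving q₂(c) = (84 − c − (1/2)q₁).
E[c₂] = 0.2·3 + 0.8·8 = 7
Firm 1's FOC against E[q₂] yields q₁ = (84 − 2·24 + E[c₂])/(3/2) = (84 − 48 + 7)/(3/2) = 28.6667.
q₂(high-cost) = 61.6667, so P = 84 − (1/2)·(28.6667 + 61.6667) = 38.8333.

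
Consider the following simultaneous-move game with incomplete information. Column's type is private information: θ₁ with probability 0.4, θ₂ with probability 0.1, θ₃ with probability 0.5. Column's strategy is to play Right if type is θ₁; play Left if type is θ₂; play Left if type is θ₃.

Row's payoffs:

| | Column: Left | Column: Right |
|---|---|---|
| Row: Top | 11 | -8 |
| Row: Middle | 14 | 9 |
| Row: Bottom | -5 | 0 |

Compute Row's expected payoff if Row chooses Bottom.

-3

Take the expectation over Column's type, weighting each type's action by its prior probability.
E[Bottom] = 0.4·0 + 0.1·(-5) + 0.5·(-5) = 0 + (-0.5) + (-2.5) = -3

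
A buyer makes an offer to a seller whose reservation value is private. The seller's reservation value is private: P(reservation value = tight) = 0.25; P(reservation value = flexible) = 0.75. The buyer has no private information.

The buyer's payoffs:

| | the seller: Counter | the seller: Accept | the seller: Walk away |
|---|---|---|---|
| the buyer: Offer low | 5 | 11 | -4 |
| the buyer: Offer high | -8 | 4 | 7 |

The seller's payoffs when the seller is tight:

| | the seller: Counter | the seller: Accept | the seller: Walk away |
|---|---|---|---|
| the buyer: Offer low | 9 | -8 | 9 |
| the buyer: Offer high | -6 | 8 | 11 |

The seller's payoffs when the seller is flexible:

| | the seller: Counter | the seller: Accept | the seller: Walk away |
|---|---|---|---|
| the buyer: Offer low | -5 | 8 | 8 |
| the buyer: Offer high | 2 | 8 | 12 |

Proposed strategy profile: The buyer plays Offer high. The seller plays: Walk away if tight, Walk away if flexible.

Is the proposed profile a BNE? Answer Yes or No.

A profile is a BNE iff every type of every player is best-responding given beliefs about the other side.
The buyer plays Offer high: E[Offer high] = 0.25·(7) + 0.75·(7) = 7; E[Offer low] = -4. Best-responding. ✓
The seller (reservation value tight), facing Offer high: Counter gives -6, Accept gives 8, Walk away gives 11. Proposed Walk away is best. ✓
The seller (reservation value flexible), facing Offer high: Counter gives 2, Accept gives 8, Walk away gives 12. Proposed Walk away is best. ✓

Yes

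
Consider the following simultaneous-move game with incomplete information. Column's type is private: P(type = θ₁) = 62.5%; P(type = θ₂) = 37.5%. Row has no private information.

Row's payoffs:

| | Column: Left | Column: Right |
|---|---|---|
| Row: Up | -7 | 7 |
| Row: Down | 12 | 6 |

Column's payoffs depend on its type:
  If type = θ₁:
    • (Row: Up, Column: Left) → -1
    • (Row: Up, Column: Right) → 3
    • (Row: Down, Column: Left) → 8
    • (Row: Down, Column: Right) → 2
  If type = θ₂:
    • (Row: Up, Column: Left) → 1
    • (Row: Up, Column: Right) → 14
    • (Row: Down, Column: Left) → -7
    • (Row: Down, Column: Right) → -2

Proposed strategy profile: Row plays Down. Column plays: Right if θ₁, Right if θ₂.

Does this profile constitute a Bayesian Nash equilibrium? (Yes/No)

No

A profile is a BNE iff every type of every player is best-responding given beliefs about the other side.
Row plays Down: E[Down] = 0.625·(6) + 0.375·(6) = 6; E[Up] = 7. Not best-responding. ✗
Column (type θ₁), facing Down: Left gives 8, Right gives 2. Proposed Right is not best — profitable deviation exists. ✗
Column (type θ₂), facing Down: Left gives -7, Right gives -2. Proposed Right is best. ✓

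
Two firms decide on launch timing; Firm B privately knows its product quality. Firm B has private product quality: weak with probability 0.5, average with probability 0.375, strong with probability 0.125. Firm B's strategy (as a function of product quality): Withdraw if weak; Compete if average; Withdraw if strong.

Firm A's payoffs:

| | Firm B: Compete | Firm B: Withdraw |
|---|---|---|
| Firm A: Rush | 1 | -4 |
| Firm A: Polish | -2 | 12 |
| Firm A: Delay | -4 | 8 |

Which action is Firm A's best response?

Polish

E[Rush] = 0.5·(-4) + 0.375·(1) + 0.125·(-4) = -2.125
E[Polish] = 0.5·(12) + 0.375·(-2) + 0.125·(12) = 6.75
E[Delay] = 0.5·(8) + 0.375·(-4) + 0.125·(8) = 3.5
Best response: Polish (6.75 is the largest).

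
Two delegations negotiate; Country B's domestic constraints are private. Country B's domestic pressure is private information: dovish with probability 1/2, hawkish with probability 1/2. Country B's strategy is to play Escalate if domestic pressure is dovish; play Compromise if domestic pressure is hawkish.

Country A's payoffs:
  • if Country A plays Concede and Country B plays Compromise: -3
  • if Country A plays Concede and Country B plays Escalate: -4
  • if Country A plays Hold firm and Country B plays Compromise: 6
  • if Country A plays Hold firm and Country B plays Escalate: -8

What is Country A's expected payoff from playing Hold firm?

-1

E[Hold firm] = 1/2·(-8) + 1/2·6 = (-4) + 3 = -1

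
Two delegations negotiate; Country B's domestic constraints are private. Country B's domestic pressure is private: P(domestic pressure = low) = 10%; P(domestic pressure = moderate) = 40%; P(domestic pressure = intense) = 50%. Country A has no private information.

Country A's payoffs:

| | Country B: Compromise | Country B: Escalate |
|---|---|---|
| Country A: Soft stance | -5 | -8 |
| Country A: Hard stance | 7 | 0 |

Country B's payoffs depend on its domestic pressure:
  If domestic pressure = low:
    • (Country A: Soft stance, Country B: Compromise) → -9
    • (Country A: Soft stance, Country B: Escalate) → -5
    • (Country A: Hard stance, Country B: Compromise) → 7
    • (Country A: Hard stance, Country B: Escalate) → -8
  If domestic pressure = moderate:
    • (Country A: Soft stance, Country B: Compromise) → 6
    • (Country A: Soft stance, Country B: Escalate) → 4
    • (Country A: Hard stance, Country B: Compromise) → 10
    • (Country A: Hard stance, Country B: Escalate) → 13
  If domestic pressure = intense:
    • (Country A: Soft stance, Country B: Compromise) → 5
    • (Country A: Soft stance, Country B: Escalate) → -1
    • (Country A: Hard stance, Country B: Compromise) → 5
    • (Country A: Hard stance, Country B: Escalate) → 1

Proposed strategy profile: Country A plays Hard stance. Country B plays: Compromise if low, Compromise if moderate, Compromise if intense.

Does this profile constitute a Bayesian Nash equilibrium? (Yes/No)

Country A plays Hard stance: E[Hard stance] = 0.1·(7) + 0.4·(7) + 0.5·(7) = 7; E[Soft stance] = -5. Best-responding. ✓
Country B (domestic pressure low), facing Hard stance: Compromise gives 7, Escalate gives -8. Proposed Compromise is best. ✓
Country B (domestic pressure moderate), facing Hard stance: Compromise gives 10, Escalate gives 13. Proposed Compromise is not best — profitable deviation exists. ✗
Country B (domestic pressure intense), facing Hard stance: Compromise gives 5, Escalate gives 1. Proposed Compromise is best. ✓

No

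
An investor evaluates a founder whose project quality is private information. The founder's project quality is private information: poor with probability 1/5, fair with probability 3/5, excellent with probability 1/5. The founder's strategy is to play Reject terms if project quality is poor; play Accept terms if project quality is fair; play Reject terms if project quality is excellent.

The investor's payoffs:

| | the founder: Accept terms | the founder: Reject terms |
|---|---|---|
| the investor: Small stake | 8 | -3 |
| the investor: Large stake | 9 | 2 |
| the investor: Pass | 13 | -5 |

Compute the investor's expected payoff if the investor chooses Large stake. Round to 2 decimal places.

6.20

E[Large stake] = 1/5·2 + 3/5·9 + 1/5·2 = 2/5 + 27/5 + 2/5 = 31/5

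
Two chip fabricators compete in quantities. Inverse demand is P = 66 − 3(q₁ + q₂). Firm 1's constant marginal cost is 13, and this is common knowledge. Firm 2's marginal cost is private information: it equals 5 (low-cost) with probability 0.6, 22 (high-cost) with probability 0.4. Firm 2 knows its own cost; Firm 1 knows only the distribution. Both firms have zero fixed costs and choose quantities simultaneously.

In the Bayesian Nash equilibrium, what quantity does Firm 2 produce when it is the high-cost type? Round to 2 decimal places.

4.46

Type-c best response for Firm 2: q₂(c) = (66 − c)/6 − q₁/2.
Firm 1 maximizes expected profit; its first-order condition is 66 − 6q₁ − 3E[q₂] − 13 = 0.
Substituting E[q₂] and solving: E[c₂] = 11.8, so q₁ = (66 − 2·13 + 11.8)/9 = 5.75556.
q₂(high-cost) = (66 − 22 − 3·5.75556)/6 = 4.45556.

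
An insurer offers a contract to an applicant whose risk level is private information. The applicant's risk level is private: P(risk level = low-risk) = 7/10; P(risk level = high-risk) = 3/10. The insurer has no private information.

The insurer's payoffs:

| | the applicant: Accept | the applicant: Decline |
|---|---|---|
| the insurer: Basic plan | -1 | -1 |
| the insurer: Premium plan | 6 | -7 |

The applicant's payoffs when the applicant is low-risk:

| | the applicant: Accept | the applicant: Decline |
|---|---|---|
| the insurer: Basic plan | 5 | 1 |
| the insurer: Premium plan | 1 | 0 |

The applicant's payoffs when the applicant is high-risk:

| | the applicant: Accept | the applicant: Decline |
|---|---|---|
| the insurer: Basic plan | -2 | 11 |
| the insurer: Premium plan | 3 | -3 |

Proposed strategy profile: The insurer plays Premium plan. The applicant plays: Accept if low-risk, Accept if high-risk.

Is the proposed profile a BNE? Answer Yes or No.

Yes

A profile is a BNE iff every type of every player is best-responding given beliefs about the other side.
The insurer plays Premium plan: E[Premium plan] = 7/10·(6) + 3/10·(6) = 6; E[Basic plan] = -1. Best-responding. ✓
The applicant (risk level low-risk), facing Premium plan: Accept gives 1, Decline gives 0. Proposed Accept is best. ✓
The applicant (risk level high-risk), facing Premium plan: Accept gives 3, Decline gives -3. Proposed Accept is best. ✓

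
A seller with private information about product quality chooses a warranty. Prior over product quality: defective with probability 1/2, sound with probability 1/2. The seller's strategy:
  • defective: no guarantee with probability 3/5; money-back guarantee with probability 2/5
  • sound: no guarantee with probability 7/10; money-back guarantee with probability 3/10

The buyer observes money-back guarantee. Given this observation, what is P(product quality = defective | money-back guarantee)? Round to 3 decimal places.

Apply Bayes' rule using the sender's strategy as the likelihood.
P(money-back guarantee) = (1/2)·(2/5) + (1/2)·(3/10) = 7/20
P(defective | money-back guarantee) = ((1/2)·(2/5)) / (7/20) = (1/5) / (7/20) = 4/7

0.571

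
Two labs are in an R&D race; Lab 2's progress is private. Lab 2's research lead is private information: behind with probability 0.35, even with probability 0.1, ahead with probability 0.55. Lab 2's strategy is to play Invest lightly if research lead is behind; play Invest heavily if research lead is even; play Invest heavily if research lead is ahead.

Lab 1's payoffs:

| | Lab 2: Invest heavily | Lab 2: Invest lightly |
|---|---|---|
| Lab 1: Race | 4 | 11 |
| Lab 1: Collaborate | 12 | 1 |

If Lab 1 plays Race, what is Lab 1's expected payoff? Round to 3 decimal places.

6.450

E[Race] = 0.35·11 + 0.1·4 + 0.55·4 = 3.85 + 0.4 + 2.2 = 6.45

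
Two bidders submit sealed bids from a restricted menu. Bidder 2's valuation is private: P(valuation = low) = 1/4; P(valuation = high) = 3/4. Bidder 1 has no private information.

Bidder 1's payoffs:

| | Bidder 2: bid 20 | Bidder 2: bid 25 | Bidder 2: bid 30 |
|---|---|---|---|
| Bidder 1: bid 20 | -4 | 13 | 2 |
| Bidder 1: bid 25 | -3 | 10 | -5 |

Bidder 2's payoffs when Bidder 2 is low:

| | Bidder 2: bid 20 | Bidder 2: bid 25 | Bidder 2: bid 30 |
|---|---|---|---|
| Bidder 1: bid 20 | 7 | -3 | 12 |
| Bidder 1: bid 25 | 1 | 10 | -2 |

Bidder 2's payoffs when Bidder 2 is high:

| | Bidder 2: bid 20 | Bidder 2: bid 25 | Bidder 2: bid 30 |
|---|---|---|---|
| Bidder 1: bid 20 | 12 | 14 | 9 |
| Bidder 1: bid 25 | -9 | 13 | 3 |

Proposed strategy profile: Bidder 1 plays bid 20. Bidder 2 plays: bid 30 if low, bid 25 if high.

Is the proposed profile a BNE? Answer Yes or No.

Yes

Bidder 1 plays bid 20: E[bid 20] = 1/4·(2) + 3/4·(13) = 41/4; E[bid 25] = 25/4. Best-responding. ✓
Bidder 2 (valuation low), facing bid 20: bid 20 gives 7, bid 25 gives -3, bid 30 gives 12. Proposed bid 30 is best. ✓
Bidder 2 (valuation high), facing bid 20: bid 20 gives 12, bid 25 gives 14, bid 30 gives 9. Proposed bid 25 is best. ✓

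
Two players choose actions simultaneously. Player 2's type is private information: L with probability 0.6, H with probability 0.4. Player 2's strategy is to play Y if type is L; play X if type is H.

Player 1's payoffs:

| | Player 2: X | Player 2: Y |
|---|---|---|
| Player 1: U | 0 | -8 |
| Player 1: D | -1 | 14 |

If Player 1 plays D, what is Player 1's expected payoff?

8

E[D] = 0.6·14 + 0.4·(-1) = 8.4 + (-0.4) = 8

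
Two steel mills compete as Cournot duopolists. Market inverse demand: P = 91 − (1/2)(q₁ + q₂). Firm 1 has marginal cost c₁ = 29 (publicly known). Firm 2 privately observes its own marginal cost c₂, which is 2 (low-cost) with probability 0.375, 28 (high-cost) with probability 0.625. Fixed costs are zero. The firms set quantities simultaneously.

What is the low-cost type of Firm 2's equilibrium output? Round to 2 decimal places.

Firm 2 with cost c maximizes (91 − (1/2)(q₁+q₂) − c)·q₂, giving q₂(c) = (91 − c − (1/2)q₁).
E[c₂] = 0.375·2 + 0.625·28 = 18.25
Firm 1's FOC against E[q₂] yields q₁ = (91 − 2·29 + E[c₂])/(3/2) = (91 − 58 + 18.25)/(3/2) = 34.1667.
q₂(low-cost) = (91 − 2 − (1/2)·34.1667) = 71.9167.

71.92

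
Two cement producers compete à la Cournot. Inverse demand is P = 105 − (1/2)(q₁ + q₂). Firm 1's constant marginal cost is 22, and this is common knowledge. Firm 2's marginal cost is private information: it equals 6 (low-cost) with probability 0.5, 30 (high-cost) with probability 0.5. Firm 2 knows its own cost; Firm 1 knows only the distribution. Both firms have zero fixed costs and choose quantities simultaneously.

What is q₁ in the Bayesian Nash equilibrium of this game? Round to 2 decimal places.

52.67

Each type of Firm 2 best-responds to q₁; Firm 1 best-responds to the expected q₂ over Firm 2's types.
Firm 2 with cost c maximizes (105 − (1/2)(q₁+q₂) − c)·q₂, giving q₂(c) = (105 − c − (1/2)q₁).
E[c₂] = 0.5·6 + 0.5·30 = 18
Firm 1's FOC against E[q₂] yields q₁ = (105 − 2·22 + E[c₂])/(3/2) = (105 − 44 + 18)/(3/2) = 52.6667.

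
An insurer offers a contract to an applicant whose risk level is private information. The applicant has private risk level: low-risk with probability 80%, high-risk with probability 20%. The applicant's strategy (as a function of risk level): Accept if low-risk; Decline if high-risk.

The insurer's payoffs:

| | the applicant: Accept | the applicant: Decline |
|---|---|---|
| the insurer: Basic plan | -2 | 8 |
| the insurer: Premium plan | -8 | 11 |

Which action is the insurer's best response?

Basic plan

E[Basic plan] = 0.8·(-2) + 0.2·(8) = 0
E[Premium plan] = 0.8·(-8) + 0.2·(11) = -4.2
Best response: Basic plan (0 is the largest).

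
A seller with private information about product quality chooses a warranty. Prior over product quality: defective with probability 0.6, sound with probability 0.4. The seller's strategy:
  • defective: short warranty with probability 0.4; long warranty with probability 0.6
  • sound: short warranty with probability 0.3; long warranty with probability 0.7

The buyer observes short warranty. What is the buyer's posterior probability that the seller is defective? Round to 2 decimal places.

0.67

P(short warranty) = 0.6·0.4 + 0.4·0.3 = 0.36
P(defective | short warranty) = (0.6·0.4) / 0.36 = 0.24 / 0.36 = 0.666667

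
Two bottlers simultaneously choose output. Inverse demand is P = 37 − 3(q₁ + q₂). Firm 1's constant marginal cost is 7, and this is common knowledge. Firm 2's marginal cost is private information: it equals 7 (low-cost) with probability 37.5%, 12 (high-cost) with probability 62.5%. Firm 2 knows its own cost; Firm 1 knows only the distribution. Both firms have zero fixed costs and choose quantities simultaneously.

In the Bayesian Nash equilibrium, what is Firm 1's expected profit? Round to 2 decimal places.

Each type of Firm 2 best-responds to q₁; Firm 1 best-responds to the expected q₂ over Firm 2's types.
Firm 2 with cost c maximizes (37 − 3(q₁+q₂) − c)·q₂, giving q₂(c) = (37 − c − 3q₁)/6.
E[c₂] = 0.375·7 + 0.625·12 = 10.125
Firm 1's FOC against E[q₂] yields q₁ = (37 − 2·7 + E[c₂])/9 = (37 − 14 + 10.125)/9 = 3.68056.
E[P] = 37 − 3·(q₁ + E[q₂]) = 18.0417; Firm 1's expected profit = (E[P] − 7)·q₁ = (18.0417 − 7)·3.68056 = 40.6395.

40.64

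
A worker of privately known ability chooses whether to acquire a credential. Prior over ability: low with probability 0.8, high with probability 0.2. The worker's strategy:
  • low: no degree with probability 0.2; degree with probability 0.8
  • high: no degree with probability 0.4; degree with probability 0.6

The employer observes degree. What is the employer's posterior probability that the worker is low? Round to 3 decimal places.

P(degree) = 0.8·0.8 + 0.2·0.6 = 0.76
P(low | degree) = (0.8·0.8) / 0.76 = 0.64 / 0.76 = 0.842105

0.842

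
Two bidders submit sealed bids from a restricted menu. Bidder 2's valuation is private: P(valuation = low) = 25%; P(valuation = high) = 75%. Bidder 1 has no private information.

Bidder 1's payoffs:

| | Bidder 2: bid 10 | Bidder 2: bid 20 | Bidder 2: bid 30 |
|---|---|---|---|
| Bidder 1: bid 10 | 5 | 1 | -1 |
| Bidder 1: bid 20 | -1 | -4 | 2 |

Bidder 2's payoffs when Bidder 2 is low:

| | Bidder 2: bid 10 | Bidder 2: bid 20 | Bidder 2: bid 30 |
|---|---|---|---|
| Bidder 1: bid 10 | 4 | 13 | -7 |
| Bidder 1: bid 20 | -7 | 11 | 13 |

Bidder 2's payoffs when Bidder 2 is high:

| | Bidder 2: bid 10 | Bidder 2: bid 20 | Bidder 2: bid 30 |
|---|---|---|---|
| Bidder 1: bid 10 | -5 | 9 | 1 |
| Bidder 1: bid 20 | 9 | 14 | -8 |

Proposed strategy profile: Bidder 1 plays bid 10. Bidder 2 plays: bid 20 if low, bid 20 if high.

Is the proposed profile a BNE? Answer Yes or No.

Yes

A profile is a BNE iff every type of every player is best-responding given beliefs about the other side.
Bidder 1 plays bid 10: E[bid 10] = 0.25·(1) + 0.75·(1) = 1; E[bid 20] = -4. Best-responding. ✓
Bidder 2 (valuation low), facing bid 10: bid 10 gives 4, bid 20 gives 13, bid 30 gives -7. Proposed bid 20 is best. ✓
Bidder 2 (valuation high), facing bid 10: bid 10 gives -5, bid 20 gives 9, bid 30 gives 1. Proposed bid 20 is best. ✓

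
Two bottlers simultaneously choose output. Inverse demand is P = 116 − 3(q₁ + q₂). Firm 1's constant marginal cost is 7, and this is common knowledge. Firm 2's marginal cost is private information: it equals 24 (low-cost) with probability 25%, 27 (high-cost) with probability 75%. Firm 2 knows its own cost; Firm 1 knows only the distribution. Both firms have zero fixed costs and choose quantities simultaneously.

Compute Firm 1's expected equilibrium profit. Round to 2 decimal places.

609.19

Each type of Firm 2 best-responds to q₁; Firm 1 best-responds to the expected q₂ over Firm 2's types.
Firm 2 with cost c maximizes (116 − 3(q₁+q₂) − c)·q₂, giving q₂(c) = (116 − c − 3q₁)/6.
E[c₂] = 0.25·24 + 0.75·27 = 26.25
Firm 1's FOC against E[q₂] yields q₁ = (116 − 2·7 + E[c₂])/9 = (116 − 14 + 26.25)/9 = 14.25.
E[P] = 116 − 3·(q₁ + E[q₂]) = 49.75; Firm 1's expected profit = (E[P] − 7)·q₁ = (49.75 − 7)·14.25 = 609.188.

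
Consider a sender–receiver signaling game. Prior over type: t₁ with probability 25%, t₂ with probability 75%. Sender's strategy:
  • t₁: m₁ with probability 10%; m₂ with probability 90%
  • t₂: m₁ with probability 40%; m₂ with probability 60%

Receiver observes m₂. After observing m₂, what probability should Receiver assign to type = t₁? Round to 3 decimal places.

P(m₂) = 0.25·0.9 + 0.75·0.6 = 0.675
P(t₁ | m₂) = (0.25·0.9) / 0.675 = 0.225 / 0.675 = 0.333333

0.333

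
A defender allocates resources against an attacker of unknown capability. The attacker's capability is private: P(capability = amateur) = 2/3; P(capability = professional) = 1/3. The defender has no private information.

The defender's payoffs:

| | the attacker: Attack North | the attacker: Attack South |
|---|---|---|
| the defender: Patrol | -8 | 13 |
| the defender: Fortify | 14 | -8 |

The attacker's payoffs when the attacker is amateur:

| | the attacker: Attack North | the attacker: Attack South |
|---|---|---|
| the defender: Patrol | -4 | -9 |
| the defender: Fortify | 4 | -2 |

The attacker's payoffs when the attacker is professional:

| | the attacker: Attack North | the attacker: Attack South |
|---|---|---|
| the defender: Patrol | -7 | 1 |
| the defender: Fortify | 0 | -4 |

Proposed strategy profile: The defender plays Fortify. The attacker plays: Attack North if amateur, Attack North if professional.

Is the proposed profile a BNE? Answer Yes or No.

The defender plays Fortify: E[Fortify] = 2/3·(14) + 1/3·(14) = 14; E[Patrol] = -8. Best-responding. ✓
The attacker (capability amateur), facing Fortify: Attack North gives 4, Attack South gives -2. Proposed Attack North is best. ✓
The attacker (capability professional), facing Fortify: Attack North gives 0, Attack South gives -4. Proposed Attack North is best. ✓

Yes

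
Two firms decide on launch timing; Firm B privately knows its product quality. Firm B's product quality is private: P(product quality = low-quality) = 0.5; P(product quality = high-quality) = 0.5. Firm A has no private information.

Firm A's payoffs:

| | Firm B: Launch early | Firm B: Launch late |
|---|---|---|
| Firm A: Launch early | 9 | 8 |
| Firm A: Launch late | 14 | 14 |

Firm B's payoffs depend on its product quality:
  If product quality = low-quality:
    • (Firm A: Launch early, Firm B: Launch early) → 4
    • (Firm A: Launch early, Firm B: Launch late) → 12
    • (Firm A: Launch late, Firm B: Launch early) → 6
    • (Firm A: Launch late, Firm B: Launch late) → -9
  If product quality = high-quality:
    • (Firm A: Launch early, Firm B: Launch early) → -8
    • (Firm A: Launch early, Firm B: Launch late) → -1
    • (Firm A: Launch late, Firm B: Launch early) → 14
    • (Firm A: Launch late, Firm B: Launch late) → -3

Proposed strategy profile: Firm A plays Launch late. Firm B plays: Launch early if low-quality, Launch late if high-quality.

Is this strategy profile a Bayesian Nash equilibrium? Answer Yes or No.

A profile is a BNE iff every type of every player is best-responding given beliefs about the other side.
Firm A plays Launch late: E[Launch late] = 0.5·(14) + 0.5·(14) = 14; E[Launch early] = 8.5. Best-responding. ✓
Firm B (product quality low-quality), facing Launch late: Launch early gives 6, Launch late gives -9. Proposed Launch early is best. ✓
Firm B (product quality high-quality), facing Launch late: Launch early gives 14, Launch late gives -3. Proposed Launch late is not best — profitable deviation exists. ✗

No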